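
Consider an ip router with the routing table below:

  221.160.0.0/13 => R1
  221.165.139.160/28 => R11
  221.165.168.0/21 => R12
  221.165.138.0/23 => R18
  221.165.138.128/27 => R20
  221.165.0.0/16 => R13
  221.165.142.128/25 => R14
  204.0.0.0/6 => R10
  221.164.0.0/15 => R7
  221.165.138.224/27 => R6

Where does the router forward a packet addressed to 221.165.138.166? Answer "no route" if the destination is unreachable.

R18

Routes whose prefix contains 221.165.138.166:
  221.160.0.0/13 (221.160.0.0 - 221.167.255.255) -> R1
  221.164.0.0/15 (221.164.0.0 - 221.165.255.255) -> R7
  221.165.0.0/16 (221.165.0.0 - 221.165.255.255) -> R13
  221.165.138.0/23 (221.165.138.0 - 221.165.139.255) -> R18
More-specific entries that do NOT match:
  221.165.139.160/28 (221.165.139.160 - 221.165.139.175) does not contain 221.165.138.166
  221.165.138.128/27 (221.165.138.128 - 221.165.138.159) does not contain 221.165.138.166
  221.165.138.224/27 (221.165.138.224 - 221.165.138.255) does not contain 221.165.138.166
  221.165.142.128/25 (221.165.142.128 - 221.165.142.255) does not contain 221.165.138.166
Longest matching prefix is /23 -> next hop R18.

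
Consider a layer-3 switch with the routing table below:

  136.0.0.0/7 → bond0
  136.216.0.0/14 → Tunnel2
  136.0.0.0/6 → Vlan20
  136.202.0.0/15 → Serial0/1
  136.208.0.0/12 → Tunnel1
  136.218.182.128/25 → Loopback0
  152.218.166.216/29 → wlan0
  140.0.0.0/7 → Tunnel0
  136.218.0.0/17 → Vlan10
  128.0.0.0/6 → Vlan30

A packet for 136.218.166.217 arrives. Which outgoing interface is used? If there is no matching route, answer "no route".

Routes whose prefix contains 136.218.166.217:
  136.0.0.0/6 (136.0.0.0 - 139.255.255.255) -> Vlan20
  136.0.0.0/7 (136.0.0.0 - 137.255.255.255) -> bond0
  136.208.0.0/12 (136.208.0.0 - 136.223.255.255) -> Tunnel1
  136.216.0.0/14 (136.216.0.0 - 136.219.255.255) -> Tunnel2
More-specific entries that do NOT match:
  152.218.166.216/29 (152.218.166.216 - 152.218.166.223) does not contain 136.218.166.217
  136.218.182.128/25 (136.218.182.128 - 136.218.182.255) does not contain 136.218.166.217
  136.218.0.0/17 (136.218.0.0 - 136.218.127.255) does not contain 136.218.166.217
  136.202.0.0/15 (136.202.0.0 - 136.203.255.255) does not contain 136.218.166.217
Longest matching prefix is /14 -> interface Tunnel2.

Tunnel2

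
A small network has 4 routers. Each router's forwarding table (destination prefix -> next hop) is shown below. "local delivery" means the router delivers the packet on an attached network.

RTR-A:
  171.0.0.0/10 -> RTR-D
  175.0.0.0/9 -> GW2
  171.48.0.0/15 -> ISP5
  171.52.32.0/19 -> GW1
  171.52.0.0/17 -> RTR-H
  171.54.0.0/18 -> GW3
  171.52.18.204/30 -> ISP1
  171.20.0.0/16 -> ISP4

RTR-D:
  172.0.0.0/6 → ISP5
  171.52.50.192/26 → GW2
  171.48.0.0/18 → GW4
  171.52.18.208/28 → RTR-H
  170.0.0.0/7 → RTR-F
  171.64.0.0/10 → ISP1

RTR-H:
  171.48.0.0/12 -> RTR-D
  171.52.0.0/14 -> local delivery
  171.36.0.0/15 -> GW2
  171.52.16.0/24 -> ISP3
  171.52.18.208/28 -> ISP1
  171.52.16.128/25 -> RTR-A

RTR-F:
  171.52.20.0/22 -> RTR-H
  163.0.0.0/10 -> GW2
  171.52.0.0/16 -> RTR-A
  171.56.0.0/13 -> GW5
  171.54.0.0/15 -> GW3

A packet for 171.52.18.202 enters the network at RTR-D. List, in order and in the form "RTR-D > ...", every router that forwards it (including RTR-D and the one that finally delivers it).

At RTR-D: longest match for 171.52.18.202 is 170.0.0.0/7 -> RTR-F
At RTR-F: longest match for 171.52.18.202 is 171.52.0.0/16 -> RTR-A
At RTR-A: longest match for 171.52.18.202 is 171.52.0.0/17 -> RTR-H
At RTR-H: longest match for 171.52.18.202 is 171.52.0.0/14 -> local delivery

RTR-D > RTR-F > RTR-A > RTR-H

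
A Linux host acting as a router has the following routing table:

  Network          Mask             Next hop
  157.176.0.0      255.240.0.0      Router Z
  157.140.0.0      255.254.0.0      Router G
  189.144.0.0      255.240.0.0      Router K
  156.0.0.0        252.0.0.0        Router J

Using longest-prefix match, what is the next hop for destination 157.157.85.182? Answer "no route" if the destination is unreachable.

Routes whose prefix contains 157.157.85.182:
  156.0.0.0/6 (156.0.0.0 - 159.255.255.255) -> Router J
More-specific entries that do NOT match:
  157.140.0.0/15 (157.140.0.0 - 157.141.255.255) does not contain 157.157.85.182
  157.176.0.0/12 (157.176.0.0 - 157.191.255.255) does not contain 157.157.85.182
  189.144.0.0/12 (189.144.0.0 - 189.159.255.255) does not contain 157.157.85.182
Longest matching prefix is /6 -> next hop Router J.

Router J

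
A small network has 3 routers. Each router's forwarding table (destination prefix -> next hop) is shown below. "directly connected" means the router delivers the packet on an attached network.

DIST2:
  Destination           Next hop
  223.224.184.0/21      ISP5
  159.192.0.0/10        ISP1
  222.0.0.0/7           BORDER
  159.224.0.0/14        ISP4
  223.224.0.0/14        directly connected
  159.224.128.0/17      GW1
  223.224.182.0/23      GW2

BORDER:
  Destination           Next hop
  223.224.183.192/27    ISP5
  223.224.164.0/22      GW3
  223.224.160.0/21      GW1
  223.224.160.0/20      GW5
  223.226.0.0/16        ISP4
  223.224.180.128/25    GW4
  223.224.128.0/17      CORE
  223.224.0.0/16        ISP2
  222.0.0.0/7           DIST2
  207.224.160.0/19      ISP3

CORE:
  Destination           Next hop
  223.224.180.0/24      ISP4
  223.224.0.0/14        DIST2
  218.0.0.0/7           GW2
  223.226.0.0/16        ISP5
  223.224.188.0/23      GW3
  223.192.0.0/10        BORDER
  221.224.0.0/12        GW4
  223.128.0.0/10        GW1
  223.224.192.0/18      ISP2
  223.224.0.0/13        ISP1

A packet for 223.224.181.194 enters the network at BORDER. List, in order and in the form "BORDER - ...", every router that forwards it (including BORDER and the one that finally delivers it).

At BORDER: longest match for 223.224.181.194 is 223.224.128.0/17 -> CORE
At CORE: longest match for 223.224.181.194 is 223.224.0.0/14 -> DIST2
At DIST2: longest match for 223.224.181.194 is 223.224.0.0/14 -> directly connected

BORDER - CORE - DIST2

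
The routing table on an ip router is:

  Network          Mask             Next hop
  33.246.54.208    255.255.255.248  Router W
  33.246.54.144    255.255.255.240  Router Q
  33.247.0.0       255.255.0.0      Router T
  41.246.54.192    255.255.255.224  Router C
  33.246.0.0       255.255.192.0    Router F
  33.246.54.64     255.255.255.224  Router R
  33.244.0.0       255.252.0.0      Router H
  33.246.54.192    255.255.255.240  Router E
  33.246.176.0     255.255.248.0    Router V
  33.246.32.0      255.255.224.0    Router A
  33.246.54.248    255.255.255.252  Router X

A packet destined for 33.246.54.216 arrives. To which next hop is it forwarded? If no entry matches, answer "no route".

Router A

Routes whose prefix contains 33.246.54.216:
  33.244.0.0/14 (33.244.0.0 - 33.247.255.255) -> Router H
  33.246.0.0/18 (33.246.0.0 - 33.246.63.255) -> Router F
  33.246.32.0/19 (33.246.32.0 - 33.246.63.255) -> Router A
More-specific entries that do NOT match:
  33.246.54.248/30 (33.246.54.248 - 33.246.54.251) does not contain 33.246.54.216
  33.246.54.208/29 (33.246.54.208 - 33.246.54.215) does not contain 33.246.54.216
  33.246.54.144/28 (33.246.54.144 - 33.246.54.159) does not contain 33.246.54.216
  33.246.54.192/28 (33.246.54.192 - 33.246.54.207) does not contain 33.246.54.216
  41.246.54.192/27 (41.246.54.192 - 41.246.54.223) does not contain 33.246.54.216
  33.246.54.64/27 (33.246.54.64 - 33.246.54.95) does not contain 33.246.54.216
  33.246.176.0/21 (33.246.176.0 - 33.246.183.255) does not contain 33.246.54.216
Longest matching prefix is /19 -> next hop Router A.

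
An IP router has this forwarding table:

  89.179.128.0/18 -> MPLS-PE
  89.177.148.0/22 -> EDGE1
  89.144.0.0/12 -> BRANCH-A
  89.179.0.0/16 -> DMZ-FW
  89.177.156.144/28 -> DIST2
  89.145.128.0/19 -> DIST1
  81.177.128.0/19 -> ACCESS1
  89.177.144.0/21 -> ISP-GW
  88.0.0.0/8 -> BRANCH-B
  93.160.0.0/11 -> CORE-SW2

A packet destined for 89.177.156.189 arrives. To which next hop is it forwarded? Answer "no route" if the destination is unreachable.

no route

No entry's prefix contains 89.177.156.189; there is no default route.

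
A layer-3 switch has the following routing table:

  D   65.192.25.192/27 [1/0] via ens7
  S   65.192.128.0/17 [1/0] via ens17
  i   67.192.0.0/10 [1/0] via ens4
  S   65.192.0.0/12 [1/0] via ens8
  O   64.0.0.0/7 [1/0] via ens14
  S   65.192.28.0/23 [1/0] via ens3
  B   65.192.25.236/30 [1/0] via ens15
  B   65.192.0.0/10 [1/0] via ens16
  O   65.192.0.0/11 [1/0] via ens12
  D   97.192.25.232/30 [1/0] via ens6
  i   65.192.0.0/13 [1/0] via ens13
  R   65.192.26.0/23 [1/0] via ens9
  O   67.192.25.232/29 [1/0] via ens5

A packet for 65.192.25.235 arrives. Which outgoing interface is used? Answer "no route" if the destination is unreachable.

Routes whose prefix contains 65.192.25.235:
  64.0.0.0/7 (64.0.0.0 - 65.255.255.255) -> ens14
  65.192.0.0/10 (65.192.0.0 - 65.255.255.255) -> ens16
  65.192.0.0/11 (65.192.0.0 - 65.223.255.255) -> ens12
  65.192.0.0/12 (65.192.0.0 - 65.207.255.255) -> ens8
  65.192.0.0/13 (65.192.0.0 - 65.199.255.255) -> ens13
More-specific entries that do NOT match:
  65.192.25.236/30 (65.192.25.236 - 65.192.25.239) does not contain 65.192.25.235
  97.192.25.232/30 (97.192.25.232 - 97.192.25.235) does not contain 65.192.25.235
  67.192.25.232/29 (67.192.25.232 - 67.192.25.239) does not contain 65.192.25.235
  65.192.25.192/27 (65.192.25.192 - 65.192.25.223) does not contain 65.192.25.235
  65.192.28.0/23 (65.192.28.0 - 65.192.29.255) does not contain 65.192.25.235
  65.192.26.0/23 (65.192.26.0 - 65.192.27.255) does not contain 65.192.25.235
  65.192.128.0/17 (65.192.128.0 - 65.192.255.255) does not contain 65.192.25.235
Longest matching prefix is /13 -> interface ens13.

ens13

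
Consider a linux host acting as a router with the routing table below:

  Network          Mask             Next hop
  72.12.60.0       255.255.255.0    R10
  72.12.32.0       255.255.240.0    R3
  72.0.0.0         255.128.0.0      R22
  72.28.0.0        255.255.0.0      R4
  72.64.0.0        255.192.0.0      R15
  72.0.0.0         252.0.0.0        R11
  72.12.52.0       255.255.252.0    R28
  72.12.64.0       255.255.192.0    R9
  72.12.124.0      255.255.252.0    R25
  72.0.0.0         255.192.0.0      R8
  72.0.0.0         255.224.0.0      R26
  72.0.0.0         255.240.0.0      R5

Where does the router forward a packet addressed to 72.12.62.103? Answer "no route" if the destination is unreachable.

R5

Routes whose prefix contains 72.12.62.103:
  72.0.0.0/6 (72.0.0.0 - 75.255.255.255) -> R11
  72.0.0.0/9 (72.0.0.0 - 72.127.255.255) -> R22
  72.0.0.0/10 (72.0.0.0 - 72.63.255.255) -> R8
  72.0.0.0/11 (72.0.0.0 - 72.31.255.255) -> R26
  72.0.0.0/12 (72.0.0.0 - 72.15.255.255) -> R5
More-specific entries that do NOT match:
  72.12.60.0/24 (72.12.60.0 - 72.12.60.255) does not contain 72.12.62.103
  72.12.52.0/22 (72.12.52.0 - 72.12.55.255) does not contain 72.12.62.103
  72.12.124.0/22 (72.12.124.0 - 72.12.127.255) does not contain 72.12.62.103
  72.12.32.0/20 (72.12.32.0 - 72.12.47.255) does not contain 72.12.62.103
  72.12.64.0/18 (72.12.64.0 - 72.12.127.255) does not contain 72.12.62.103
  72.28.0.0/16 (72.28.0.0 - 72.28.255.255) does not contain 72.12.62.103
Longest matching prefix is /12 -> next hop R5.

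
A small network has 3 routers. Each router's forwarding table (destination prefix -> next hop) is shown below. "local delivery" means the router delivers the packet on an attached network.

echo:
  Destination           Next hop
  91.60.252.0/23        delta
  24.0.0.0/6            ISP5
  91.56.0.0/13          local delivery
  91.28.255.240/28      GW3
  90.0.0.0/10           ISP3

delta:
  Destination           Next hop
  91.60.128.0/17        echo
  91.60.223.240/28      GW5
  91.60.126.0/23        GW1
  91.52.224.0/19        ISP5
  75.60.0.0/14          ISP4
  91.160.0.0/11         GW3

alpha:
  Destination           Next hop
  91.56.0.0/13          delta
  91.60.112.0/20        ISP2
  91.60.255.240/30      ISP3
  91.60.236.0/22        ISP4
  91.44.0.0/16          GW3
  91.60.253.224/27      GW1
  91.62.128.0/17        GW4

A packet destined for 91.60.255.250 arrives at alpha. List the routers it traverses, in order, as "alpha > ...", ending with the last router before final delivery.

alpha > delta > echo

At alpha: longest match for 91.60.255.250 is 91.56.0.0/13 -> delta
At delta: longest match for 91.60.255.250 is 91.60.128.0/17 -> echo
At echo: longest match for 91.60.255.250 is 91.56.0.0/13 -> local delivery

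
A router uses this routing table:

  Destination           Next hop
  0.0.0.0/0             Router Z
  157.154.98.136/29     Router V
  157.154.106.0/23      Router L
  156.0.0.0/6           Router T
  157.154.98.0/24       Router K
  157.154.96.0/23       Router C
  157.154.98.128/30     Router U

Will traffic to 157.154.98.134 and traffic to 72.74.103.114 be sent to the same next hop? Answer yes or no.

157.154.98.134: longest match 157.154.98.0/24 -> Router K
72.74.103.114: longest match 0.0.0.0/0 -> Router Z

no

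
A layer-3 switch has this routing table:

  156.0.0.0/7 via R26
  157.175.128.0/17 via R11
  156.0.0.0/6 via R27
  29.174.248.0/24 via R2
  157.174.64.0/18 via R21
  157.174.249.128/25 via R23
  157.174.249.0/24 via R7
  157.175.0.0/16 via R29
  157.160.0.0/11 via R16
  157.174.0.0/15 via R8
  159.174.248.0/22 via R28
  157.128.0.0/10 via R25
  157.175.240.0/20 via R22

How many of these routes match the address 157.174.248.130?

5

Prefixes containing 157.174.248.130:
  156.0.0.0/6 (156.0.0.0 - 159.255.255.255)
  156.0.0.0/7 (156.0.0.0 - 157.255.255.255)
  157.128.0.0/10 (157.128.0.0 - 157.191.255.255)
  157.160.0.0/11 (157.160.0.0 - 157.191.255.255)
  157.174.0.0/15 (157.174.0.0 - 157.175.255.255)
Total matching entries: 5.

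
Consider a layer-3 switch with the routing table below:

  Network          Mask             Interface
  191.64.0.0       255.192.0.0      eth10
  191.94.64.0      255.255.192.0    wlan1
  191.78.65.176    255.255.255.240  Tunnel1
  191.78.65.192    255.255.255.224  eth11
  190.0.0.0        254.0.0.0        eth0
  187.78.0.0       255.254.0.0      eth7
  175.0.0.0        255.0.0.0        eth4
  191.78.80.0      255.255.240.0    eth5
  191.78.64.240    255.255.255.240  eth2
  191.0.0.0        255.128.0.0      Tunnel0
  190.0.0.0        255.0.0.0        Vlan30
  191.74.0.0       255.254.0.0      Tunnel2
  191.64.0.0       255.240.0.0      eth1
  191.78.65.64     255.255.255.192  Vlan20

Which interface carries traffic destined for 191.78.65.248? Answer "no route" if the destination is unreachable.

eth1

Routes whose prefix contains 191.78.65.248:
  190.0.0.0/7 (190.0.0.0 - 191.255.255.255) -> eth0
  191.0.0.0/9 (191.0.0.0 - 191.127.255.255) -> Tunnel0
  191.64.0.0/10 (191.64.0.0 - 191.127.255.255) -> eth10
  191.64.0.0/12 (191.64.0.0 - 191.79.255.255) -> eth1
More-specific entries that do NOT match:
  191.78.65.176/28 (191.78.65.176 - 191.78.65.191) does not contain 191.78.65.248
  191.78.64.240/28 (191.78.64.240 - 191.78.64.255) does not contain 191.78.65.248
  191.78.65.192/27 (191.78.65.192 - 191.78.65.223) does not contain 191.78.65.248
  191.78.65.64/26 (191.78.65.64 - 191.78.65.127) does not contain 191.78.65.248
  191.78.80.0/20 (191.78.80.0 - 191.78.95.255) does not contain 191.78.65.248
  191.94.64.0/18 (191.94.64.0 - 191.94.127.255) does not contain 191.78.65.248
  187.78.0.0/15 (187.78.0.0 - 187.79.255.255) does not contain 191.78.65.248
  191.74.0.0/15 (191.74.0.0 - 191.75.255.255) does not contain 191.78.65.248
Longest matching prefix is /12 -> interface eth1.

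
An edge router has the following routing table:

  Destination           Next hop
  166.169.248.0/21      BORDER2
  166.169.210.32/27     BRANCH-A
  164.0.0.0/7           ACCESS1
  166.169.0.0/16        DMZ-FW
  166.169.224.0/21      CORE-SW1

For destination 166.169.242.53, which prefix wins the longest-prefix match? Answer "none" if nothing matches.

Entries matching 166.169.242.53:
  166.169.0.0/16 (166.169.0.0 - 166.169.255.255)
Most specific is 166.169.0.0/16.

166.169.0.0/16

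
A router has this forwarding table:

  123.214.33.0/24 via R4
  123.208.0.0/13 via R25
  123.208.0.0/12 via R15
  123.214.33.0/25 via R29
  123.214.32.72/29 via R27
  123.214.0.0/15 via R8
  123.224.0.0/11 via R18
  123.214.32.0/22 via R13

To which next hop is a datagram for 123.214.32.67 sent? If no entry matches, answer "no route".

Routes whose prefix contains 123.214.32.67:
  123.208.0.0/12 (123.208.0.0 - 123.223.255.255) -> R15
  123.208.0.0/13 (123.208.0.0 - 123.215.255.255) -> R25
  123.214.0.0/15 (123.214.0.0 - 123.215.255.255) -> R8
  123.214.32.0/22 (123.214.32.0 - 123.214.35.255) -> R13
More-specific entries that do NOT match:
  123.214.32.72/29 (123.214.32.72 - 123.214.32.79) does not contain 123.214.32.67
  123.214.33.0/25 (123.214.33.0 - 123.214.33.127) does not contain 123.214.32.67
  123.214.33.0/24 (123.214.33.0 - 123.214.33.255) does not contain 123.214.32.67
Longest matching prefix is /22 -> next hop R13.

R13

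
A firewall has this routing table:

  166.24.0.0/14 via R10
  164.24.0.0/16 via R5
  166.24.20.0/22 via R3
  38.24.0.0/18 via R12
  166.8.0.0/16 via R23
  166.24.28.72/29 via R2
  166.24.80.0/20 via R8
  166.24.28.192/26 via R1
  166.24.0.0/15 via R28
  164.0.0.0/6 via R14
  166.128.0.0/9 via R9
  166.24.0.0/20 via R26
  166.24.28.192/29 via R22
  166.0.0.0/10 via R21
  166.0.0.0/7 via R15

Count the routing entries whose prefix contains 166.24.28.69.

5

Prefixes containing 166.24.28.69:
  164.0.0.0/6 (164.0.0.0 - 167.255.255.255)
  166.0.0.0/7 (166.0.0.0 - 167.255.255.255)
  166.0.0.0/10 (166.0.0.0 - 166.63.255.255)
  166.24.0.0/14 (166.24.0.0 - 166.27.255.255)
  166.24.0.0/15 (166.24.0.0 - 166.25.255.255)
Total matching entries: 5.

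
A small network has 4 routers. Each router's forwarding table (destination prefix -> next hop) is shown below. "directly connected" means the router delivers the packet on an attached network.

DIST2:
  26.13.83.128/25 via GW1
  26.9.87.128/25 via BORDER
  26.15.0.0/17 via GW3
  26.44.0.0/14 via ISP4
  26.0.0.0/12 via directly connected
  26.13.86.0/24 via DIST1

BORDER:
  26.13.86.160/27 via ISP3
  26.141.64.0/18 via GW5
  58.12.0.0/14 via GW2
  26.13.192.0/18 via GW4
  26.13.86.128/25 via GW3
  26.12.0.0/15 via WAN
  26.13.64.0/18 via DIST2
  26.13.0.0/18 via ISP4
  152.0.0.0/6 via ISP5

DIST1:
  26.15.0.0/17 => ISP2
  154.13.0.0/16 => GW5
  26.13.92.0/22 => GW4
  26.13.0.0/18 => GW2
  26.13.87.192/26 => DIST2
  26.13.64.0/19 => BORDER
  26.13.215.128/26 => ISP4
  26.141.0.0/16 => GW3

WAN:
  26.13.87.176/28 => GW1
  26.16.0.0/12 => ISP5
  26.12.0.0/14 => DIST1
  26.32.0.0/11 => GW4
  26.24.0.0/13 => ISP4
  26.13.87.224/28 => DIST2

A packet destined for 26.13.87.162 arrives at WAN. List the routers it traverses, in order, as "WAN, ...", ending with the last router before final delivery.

WAN, DIST1, BORDER, DIST2

At WAN: longest match for 26.13.87.162 is 26.12.0.0/14 -> DIST1
At DIST1: longest match for 26.13.87.162 is 26.13.64.0/19 -> BORDER
At BORDER: longest match for 26.13.87.162 is 26.13.64.0/18 -> DIST2
At DIST2: longest match for 26.13.87.162 is 26.0.0.0/12 -> directly connected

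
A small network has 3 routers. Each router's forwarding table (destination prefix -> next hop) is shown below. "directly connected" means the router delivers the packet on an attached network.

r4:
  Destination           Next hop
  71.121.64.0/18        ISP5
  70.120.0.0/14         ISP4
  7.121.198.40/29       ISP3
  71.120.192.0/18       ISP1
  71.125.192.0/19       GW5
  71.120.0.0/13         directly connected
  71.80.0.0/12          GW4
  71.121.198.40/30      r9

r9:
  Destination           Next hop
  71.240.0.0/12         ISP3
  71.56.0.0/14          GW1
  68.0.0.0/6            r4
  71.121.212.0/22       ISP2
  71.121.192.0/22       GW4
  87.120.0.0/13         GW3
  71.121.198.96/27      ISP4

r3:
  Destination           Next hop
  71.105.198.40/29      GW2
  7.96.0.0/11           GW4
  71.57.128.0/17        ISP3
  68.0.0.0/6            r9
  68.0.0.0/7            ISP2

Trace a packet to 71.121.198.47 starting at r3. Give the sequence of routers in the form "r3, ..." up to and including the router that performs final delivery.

At r3: longest match for 71.121.198.47 is 68.0.0.0/6 -> r9
At r9: longest match for 71.121.198.47 is 68.0.0.0/6 -> r4
At r4: longest match for 71.121.198.47 is 71.120.0.0/13 -> directly connected

r3, r9, r4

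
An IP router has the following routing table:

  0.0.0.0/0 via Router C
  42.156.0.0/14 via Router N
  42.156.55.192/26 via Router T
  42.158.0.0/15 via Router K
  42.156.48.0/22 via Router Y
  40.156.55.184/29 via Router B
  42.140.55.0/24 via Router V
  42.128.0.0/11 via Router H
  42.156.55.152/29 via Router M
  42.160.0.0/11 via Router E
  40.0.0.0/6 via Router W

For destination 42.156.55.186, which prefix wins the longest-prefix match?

42.156.0.0/14

Entries matching 42.156.55.186:
  0.0.0.0/0 (default, matches everything)
  40.0.0.0/6 (40.0.0.0 - 43.255.255.255)
  42.128.0.0/11 (42.128.0.0 - 42.159.255.255)
  42.156.0.0/14 (42.156.0.0 - 42.159.255.255)
Most specific is 42.156.0.0/14.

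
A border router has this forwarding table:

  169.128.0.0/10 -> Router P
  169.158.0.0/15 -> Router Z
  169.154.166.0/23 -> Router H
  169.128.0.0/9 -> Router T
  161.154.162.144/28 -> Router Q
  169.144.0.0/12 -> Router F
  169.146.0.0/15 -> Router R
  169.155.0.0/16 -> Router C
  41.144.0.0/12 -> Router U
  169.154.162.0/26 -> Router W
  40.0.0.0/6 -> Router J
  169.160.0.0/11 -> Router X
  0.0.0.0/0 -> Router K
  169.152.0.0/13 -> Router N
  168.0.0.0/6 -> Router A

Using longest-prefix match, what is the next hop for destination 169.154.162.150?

Router N

Routes whose prefix contains 169.154.162.150:
  0.0.0.0/0 (default, matches everything) -> Router K
  168.0.0.0/6 (168.0.0.0 - 171.255.255.255) -> Router A
  169.128.0.0/9 (169.128.0.0 - 169.255.255.255) -> Router T
  169.128.0.0/10 (169.128.0.0 - 169.191.255.255) -> Router P
  169.144.0.0/12 (169.144.0.0 - 169.159.255.255) -> Router F
  169.152.0.0/13 (169.152.0.0 - 169.159.255.255) -> Router N
More-specific entries that do NOT match:
  161.154.162.144/28 (161.154.162.144 - 161.154.162.159) does not contain 169.154.162.150
  169.154.162.0/26 (169.154.162.0 - 169.154.162.63) does not contain 169.154.162.150
  169.154.166.0/23 (169.154.166.0 - 169.154.167.255) does not contain 169.154.162.150
  169.155.0.0/16 (169.155.0.0 - 169.155.255.255) does not contain 169.154.162.150
  169.158.0.0/15 (169.158.0.0 - 169.159.255.255) does not contain 169.154.162.150
  169.146.0.0/15 (169.146.0.0 - 169.147.255.255) does not contain 169.154.162.150
Longest matching prefix is /13 -> next hop Router N.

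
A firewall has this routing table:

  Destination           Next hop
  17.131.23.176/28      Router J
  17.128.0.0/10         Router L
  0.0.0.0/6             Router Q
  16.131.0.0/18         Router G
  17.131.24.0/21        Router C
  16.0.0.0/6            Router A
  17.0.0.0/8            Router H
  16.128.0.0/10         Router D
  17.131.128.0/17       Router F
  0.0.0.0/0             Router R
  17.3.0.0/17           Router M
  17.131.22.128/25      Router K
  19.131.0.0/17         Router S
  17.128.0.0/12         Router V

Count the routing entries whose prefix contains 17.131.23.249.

5

Prefixes containing 17.131.23.249:
  0.0.0.0/0 (default, matches everything)
  16.0.0.0/6 (16.0.0.0 - 19.255.255.255)
  17.0.0.0/8 (17.0.0.0 - 17.255.255.255)
  17.128.0.0/10 (17.128.0.0 - 17.191.255.255)
  17.128.0.0/12 (17.128.0.0 - 17.143.255.255)
Total matching entries: 5.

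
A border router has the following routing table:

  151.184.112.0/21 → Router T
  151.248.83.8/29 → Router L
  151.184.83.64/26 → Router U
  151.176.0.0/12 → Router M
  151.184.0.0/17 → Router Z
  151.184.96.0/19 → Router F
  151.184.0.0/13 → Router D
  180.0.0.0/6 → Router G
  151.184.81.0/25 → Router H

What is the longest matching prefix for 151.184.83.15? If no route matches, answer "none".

Entries matching 151.184.83.15:
  151.176.0.0/12 (151.176.0.0 - 151.191.255.255)
  151.184.0.0/13 (151.184.0.0 - 151.191.255.255)
  151.184.0.0/17 (151.184.0.0 - 151.184.127.255)
Most specific is 151.184.0.0/17.

151.184.0.0/17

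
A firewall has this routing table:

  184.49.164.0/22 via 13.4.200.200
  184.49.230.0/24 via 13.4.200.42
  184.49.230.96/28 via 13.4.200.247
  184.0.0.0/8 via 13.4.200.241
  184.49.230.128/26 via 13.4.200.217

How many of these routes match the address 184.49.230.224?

2

Prefixes containing 184.49.230.224:
  184.0.0.0/8 (184.0.0.0 - 184.255.255.255)
  184.49.230.0/24 (184.49.230.0 - 184.49.230.255)
Total matching entries: 2.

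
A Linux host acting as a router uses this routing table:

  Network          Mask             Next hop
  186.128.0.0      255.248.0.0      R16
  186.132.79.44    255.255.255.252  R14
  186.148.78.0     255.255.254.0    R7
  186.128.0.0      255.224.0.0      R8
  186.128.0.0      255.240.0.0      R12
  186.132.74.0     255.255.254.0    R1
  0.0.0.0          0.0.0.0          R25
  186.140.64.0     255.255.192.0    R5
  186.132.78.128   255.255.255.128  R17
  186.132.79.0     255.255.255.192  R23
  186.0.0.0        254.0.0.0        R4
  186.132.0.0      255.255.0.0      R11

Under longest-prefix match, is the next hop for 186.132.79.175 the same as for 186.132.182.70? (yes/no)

yes

186.132.79.175: longest match 186.132.0.0/16 -> R11
186.132.182.70: longest match 186.132.0.0/16 -> R11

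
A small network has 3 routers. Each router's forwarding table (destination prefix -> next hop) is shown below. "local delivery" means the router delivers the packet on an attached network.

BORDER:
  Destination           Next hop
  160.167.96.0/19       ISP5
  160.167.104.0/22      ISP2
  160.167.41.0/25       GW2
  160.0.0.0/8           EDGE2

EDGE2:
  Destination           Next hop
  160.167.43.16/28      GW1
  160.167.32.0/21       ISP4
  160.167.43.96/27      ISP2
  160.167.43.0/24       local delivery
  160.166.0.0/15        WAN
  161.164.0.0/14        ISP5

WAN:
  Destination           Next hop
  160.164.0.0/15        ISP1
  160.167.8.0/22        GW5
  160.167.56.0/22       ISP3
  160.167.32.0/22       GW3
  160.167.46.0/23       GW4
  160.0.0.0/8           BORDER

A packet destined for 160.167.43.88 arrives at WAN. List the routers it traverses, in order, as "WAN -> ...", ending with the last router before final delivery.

WAN -> BORDER -> EDGE2

At WAN: longest match for 160.167.43.88 is 160.0.0.0/8 -> BORDER
At BORDER: longest match for 160.167.43.88 is 160.0.0.0/8 -> EDGE2
At EDGE2: longest match for 160.167.43.88 is 160.167.43.0/24 -> local delivery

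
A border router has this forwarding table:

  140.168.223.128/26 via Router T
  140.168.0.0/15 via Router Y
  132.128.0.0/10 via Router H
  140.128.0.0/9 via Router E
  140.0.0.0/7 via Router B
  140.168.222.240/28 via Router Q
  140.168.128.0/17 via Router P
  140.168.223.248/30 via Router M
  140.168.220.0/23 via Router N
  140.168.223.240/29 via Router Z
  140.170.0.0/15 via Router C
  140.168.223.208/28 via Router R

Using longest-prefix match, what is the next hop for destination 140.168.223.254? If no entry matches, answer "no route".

Router P

Routes whose prefix contains 140.168.223.254:
  140.0.0.0/7 (140.0.0.0 - 141.255.255.255) -> Router B
  140.128.0.0/9 (140.128.0.0 - 140.255.255.255) -> Router E
  140.168.0.0/15 (140.168.0.0 - 140.169.255.255) -> Router Y
  140.168.128.0/17 (140.168.128.0 - 140.168.255.255) -> Router P
More-specific entries that do NOT match:
  140.168.223.248/30 (140.168.223.248 - 140.168.223.251) does not contain 140.168.223.254
  140.168.223.240/29 (140.168.223.240 - 140.168.223.247) does not contain 140.168.223.254
  140.168.222.240/28 (140.168.222.240 - 140.168.222.255) does not contain 140.168.223.254
  140.168.223.208/28 (140.168.223.208 - 140.168.223.223) does not contain 140.168.223.254
  140.168.223.128/26 (140.168.223.128 - 140.168.223.191) does not contain 140.168.223.254
  140.168.220.0/23 (140.168.220.0 - 140.168.221.255) does not contain 140.168.223.254
Longest matching prefix is /17 -> next hop Router P.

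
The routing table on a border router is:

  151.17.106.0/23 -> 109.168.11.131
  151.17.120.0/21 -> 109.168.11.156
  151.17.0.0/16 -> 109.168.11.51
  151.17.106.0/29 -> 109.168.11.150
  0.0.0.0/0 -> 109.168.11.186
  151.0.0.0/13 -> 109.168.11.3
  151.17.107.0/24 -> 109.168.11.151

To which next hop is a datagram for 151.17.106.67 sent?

109.168.11.131

Routes whose prefix contains 151.17.106.67:
  0.0.0.0/0 (default, matches everything) -> 109.168.11.186
  151.17.0.0/16 (151.17.0.0 - 151.17.255.255) -> 109.168.11.51
  151.17.106.0/23 (151.17.106.0 - 151.17.107.255) -> 109.168.11.131
More-specific entries that do NOT match:
  151.17.106.0/29 (151.17.106.0 - 151.17.106.7) does not contain 151.17.106.67
  151.17.107.0/24 (151.17.107.0 - 151.17.107.255) does not contain 151.17.106.67
Longest matching prefix is /23 -> next hop 109.168.11.131.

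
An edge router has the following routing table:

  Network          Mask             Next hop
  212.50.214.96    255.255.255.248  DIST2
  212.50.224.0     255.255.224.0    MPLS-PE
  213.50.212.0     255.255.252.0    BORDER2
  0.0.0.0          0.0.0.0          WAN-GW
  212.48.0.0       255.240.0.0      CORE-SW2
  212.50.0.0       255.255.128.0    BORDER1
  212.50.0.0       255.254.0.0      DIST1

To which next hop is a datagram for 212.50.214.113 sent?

Routes whose prefix contains 212.50.214.113:
  0.0.0.0/0 (default, matches everything) -> WAN-GW
  212.48.0.0/12 (212.48.0.0 - 212.63.255.255) -> CORE-SW2
  212.50.0.0/15 (212.50.0.0 - 212.51.255.255) -> DIST1
More-specific entries that do NOT match:
  212.50.214.96/29 (212.50.214.96 - 212.50.214.103) does not contain 212.50.214.113
  213.50.212.0/22 (213.50.212.0 - 213.50.215.255) does not contain 212.50.214.113
  212.50.224.0/19 (212.50.224.0 - 212.50.255.255) does not contain 212.50.214.113
  212.50.0.0/17 (212.50.0.0 - 212.50.127.255) does not contain 212.50.214.113
Longest matching prefix is /15 -> next hop DIST1.

DIST1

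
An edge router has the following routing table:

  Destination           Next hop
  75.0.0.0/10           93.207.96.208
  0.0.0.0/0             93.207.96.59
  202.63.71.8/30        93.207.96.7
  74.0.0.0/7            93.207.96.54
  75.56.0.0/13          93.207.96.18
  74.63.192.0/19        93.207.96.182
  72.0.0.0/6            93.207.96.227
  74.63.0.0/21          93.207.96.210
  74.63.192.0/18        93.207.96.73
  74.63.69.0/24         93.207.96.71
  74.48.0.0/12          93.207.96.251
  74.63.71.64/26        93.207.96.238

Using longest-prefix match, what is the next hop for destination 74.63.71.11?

93.207.96.251

Routes whose prefix contains 74.63.71.11:
  0.0.0.0/0 (default, matches everything) -> 93.207.96.59
  72.0.0.0/6 (72.0.0.0 - 75.255.255.255) -> 93.207.96.227
  74.0.0.0/7 (74.0.0.0 - 75.255.255.255) -> 93.207.96.54
  74.48.0.0/12 (74.48.0.0 - 74.63.255.255) -> 93.207.96.251
More-specific entries that do NOT match:
  202.63.71.8/30 (202.63.71.8 - 202.63.71.11) does not contain 74.63.71.11
  74.63.71.64/26 (74.63.71.64 - 74.63.71.127) does not contain 74.63.71.11
  74.63.69.0/24 (74.63.69.0 - 74.63.69.255) does not contain 74.63.71.11
  74.63.0.0/21 (74.63.0.0 - 74.63.7.255) does not contain 74.63.71.11
  74.63.192.0/19 (74.63.192.0 - 74.63.223.255) does not contain 74.63.71.11
  74.63.192.0/18 (74.63.192.0 - 74.63.255.255) does not contain 74.63.71.11
  75.56.0.0/13 (75.56.0.0 - 75.63.255.255) does not contain 74.63.71.11
Longest matching prefix is /12 -> next hop 93.207.96.251.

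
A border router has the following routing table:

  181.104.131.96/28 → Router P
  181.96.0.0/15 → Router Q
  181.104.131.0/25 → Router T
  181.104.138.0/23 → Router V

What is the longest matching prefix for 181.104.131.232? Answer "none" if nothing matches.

181.104.131.232 is outside every listed prefix and there is no default route.

none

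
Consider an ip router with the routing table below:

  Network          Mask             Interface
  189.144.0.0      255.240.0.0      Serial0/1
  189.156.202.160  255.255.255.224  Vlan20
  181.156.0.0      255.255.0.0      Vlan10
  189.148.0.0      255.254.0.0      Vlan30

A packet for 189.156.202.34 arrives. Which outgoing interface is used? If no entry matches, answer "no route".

Serial0/1

Routes whose prefix contains 189.156.202.34:
  189.144.0.0/12 (189.144.0.0 - 189.159.255.255) -> Serial0/1
More-specific entries that do NOT match:
  189.156.202.160/27 (189.156.202.160 - 189.156.202.191) does not contain 189.156.202.34
  181.156.0.0/16 (181.156.0.0 - 181.156.255.255) does not contain 189.156.202.34
  189.148.0.0/15 (189.148.0.0 - 189.149.255.255) does not contain 189.156.202.34
Longest matching prefix is /12 -> interface Serial0/1.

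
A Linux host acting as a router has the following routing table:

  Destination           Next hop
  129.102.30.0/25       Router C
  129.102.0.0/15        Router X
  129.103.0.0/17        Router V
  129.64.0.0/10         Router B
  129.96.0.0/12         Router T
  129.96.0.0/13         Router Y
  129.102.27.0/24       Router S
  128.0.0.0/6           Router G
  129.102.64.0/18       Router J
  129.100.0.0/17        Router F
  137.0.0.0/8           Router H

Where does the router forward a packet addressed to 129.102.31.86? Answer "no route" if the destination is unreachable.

Router X

Routes whose prefix contains 129.102.31.86:
  128.0.0.0/6 (128.0.0.0 - 131.255.255.255) -> Router G
  129.64.0.0/10 (129.64.0.0 - 129.127.255.255) -> Router B
  129.96.0.0/12 (129.96.0.0 - 129.111.255.255) -> Router T
  129.96.0.0/13 (129.96.0.0 - 129.103.255.255) -> Router Y
  129.102.0.0/15 (129.102.0.0 - 129.103.255.255) -> Router X
More-specific entries that do NOT match:
  129.102.30.0/25 (129.102.30.0 - 129.102.30.127) does not contain 129.102.31.86
  129.102.27.0/24 (129.102.27.0 - 129.102.27.255) does not contain 129.102.31.86
  129.102.64.0/18 (129.102.64.0 - 129.102.127.255) does not contain 129.102.31.86
  129.103.0.0/17 (129.103.0.0 - 129.103.127.255) does not contain 129.102.31.86
  129.100.0.0/17 (129.100.0.0 - 129.100.127.255) does not contain 129.102.31.86
Longest matching prefix is /15 -> next hop Router X.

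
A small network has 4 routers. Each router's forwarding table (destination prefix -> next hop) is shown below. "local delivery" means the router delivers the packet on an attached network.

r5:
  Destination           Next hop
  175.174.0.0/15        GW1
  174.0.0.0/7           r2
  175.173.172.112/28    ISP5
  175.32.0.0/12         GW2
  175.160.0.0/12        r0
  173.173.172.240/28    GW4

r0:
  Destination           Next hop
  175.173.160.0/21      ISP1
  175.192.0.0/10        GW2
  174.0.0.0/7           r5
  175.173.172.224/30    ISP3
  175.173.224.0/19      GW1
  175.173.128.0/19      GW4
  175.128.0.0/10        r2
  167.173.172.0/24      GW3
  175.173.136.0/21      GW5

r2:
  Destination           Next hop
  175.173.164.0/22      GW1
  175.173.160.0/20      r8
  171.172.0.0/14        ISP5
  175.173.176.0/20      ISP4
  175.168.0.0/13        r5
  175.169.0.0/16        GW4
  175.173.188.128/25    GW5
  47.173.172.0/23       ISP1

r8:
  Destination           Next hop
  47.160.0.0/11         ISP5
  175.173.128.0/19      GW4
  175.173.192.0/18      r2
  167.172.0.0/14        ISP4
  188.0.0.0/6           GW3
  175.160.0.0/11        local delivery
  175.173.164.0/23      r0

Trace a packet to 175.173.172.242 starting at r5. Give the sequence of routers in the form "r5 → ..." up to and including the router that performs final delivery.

At r5: longest match for 175.173.172.242 is 175.160.0.0/12 -> r0
At r0: longest match for 175.173.172.242 is 175.128.0.0/10 -> r2
At r2: longest match for 175.173.172.242 is 175.173.160.0/20 -> r8
At r8: longest match for 175.173.172.242 is 175.160.0.0/11 -> local delivery

r5 → r0 → r2 → r8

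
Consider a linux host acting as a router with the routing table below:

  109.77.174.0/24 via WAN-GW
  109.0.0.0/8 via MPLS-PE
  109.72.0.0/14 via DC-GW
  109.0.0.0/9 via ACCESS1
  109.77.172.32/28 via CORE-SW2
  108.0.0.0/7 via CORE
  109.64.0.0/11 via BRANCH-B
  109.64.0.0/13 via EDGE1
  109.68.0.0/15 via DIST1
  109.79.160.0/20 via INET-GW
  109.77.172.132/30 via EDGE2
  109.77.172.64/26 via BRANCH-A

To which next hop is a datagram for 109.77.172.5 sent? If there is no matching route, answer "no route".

Routes whose prefix contains 109.77.172.5:
  108.0.0.0/7 (108.0.0.0 - 109.255.255.255) -> CORE
  109.0.0.0/8 (109.0.0.0 - 109.255.255.255) -> MPLS-PE
  109.0.0.0/9 (109.0.0.0 - 109.127.255.255) -> ACCESS1
  109.64.0.0/11 (109.64.0.0 - 109.95.255.255) -> BRANCH-B
More-specific entries that do NOT match:
  109.77.172.132/30 (109.77.172.132 - 109.77.172.135) does not contain 109.77.172.5
  109.77.172.32/28 (109.77.172.32 - 109.77.172.47) does not contain 109.77.172.5
  109.77.172.64/26 (109.77.172.64 - 109.77.172.127) does not contain 109.77.172.5
  109.77.174.0/24 (109.77.174.0 - 109.77.174.255) does not contain 109.77.172.5
  109.79.160.0/20 (109.79.160.0 - 109.79.175.255) does not contain 109.77.172.5
  109.68.0.0/15 (109.68.0.0 - 109.69.255.255) does not contain 109.77.172.5
  109.72.0.0/14 (109.72.0.0 - 109.75.255.255) does not contain 109.77.172.5
  109.64.0.0/13 (109.64.0.0 - 109.71.255.255) does not contain 109.77.172.5
Longest matching prefix is /11 -> next hop BRANCH-B.

BRANCH-B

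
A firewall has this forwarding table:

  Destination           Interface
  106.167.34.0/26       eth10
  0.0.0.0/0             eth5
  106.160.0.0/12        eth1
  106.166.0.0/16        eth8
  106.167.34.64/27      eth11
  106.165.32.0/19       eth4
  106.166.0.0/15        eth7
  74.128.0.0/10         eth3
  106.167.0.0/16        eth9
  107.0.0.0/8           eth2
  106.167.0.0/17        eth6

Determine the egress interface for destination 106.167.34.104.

Routes whose prefix contains 106.167.34.104:
  0.0.0.0/0 (default, matches everything) -> eth5
  106.160.0.0/12 (106.160.0.0 - 106.175.255.255) -> eth1
  106.166.0.0/15 (106.166.0.0 - 106.167.255.255) -> eth7
  106.167.0.0/16 (106.167.0.0 - 106.167.255.255) -> eth9
  106.167.0.0/17 (106.167.0.0 - 106.167.127.255) -> eth6
More-specific entries that do NOT match:
  106.167.34.64/27 (106.167.34.64 - 106.167.34.95) does not contain 106.167.34.104
  106.167.34.0/26 (106.167.34.0 - 106.167.34.63) does not contain 106.167.34.104
  106.165.32.0/19 (106.165.32.0 - 106.165.63.255) does not contain 106.167.34.104
Longest matching prefix is /17 -> interface eth6.

eth6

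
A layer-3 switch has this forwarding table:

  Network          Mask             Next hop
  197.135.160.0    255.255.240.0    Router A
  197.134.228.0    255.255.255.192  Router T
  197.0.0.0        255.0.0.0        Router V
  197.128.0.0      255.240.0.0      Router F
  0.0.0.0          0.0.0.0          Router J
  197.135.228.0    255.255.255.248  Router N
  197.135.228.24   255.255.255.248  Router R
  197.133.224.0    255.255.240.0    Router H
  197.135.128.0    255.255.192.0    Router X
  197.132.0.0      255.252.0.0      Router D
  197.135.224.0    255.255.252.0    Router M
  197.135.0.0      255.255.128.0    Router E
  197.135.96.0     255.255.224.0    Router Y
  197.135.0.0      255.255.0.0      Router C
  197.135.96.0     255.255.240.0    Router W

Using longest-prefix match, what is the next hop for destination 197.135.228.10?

Router C

Routes whose prefix contains 197.135.228.10:
  0.0.0.0/0 (default, matches everything) -> Router J
  197.0.0.0/8 (197.0.0.0 - 197.255.255.255) -> Router V
  197.128.0.0/12 (197.128.0.0 - 197.143.255.255) -> Router F
  197.132.0.0/14 (197.132.0.0 - 197.135.255.255) -> Router D
  197.135.0.0/16 (197.135.0.0 - 197.135.255.255) -> Router C
More-specific entries that do NOT match:
  197.135.228.0/29 (197.135.228.0 - 197.135.228.7) does not contain 197.135.228.10
  197.135.228.24/29 (197.135.228.24 - 197.135.228.31) does not contain 197.135.228.10
  197.134.228.0/26 (197.134.228.0 - 197.134.228.63) does not contain 197.135.228.10
  197.135.224.0/22 (197.135.224.0 - 197.135.227.255) does not contain 197.135.228.10
  197.135.160.0/20 (197.135.160.0 - 197.135.175.255) does not contain 197.135.228.10
  197.133.224.0/20 (197.133.224.0 - 197.133.239.255) does not contain 197.135.228.10
  197.135.96.0/20 (197.135.96.0 - 197.135.111.255) does not contain 197.135.228.10
  197.135.96.0/19 (197.135.96.0 - 197.135.127.255) does not contain 197.135.228.10
  197.135.128.0/18 (197.135.128.0 - 197.135.191.255) does not contain 197.135.228.10
  197.135.0.0/17 (197.135.0.0 - 197.135.127.255) does not contain 197.135.228.10
Longest matching prefix is /16 -> next hop Router C.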